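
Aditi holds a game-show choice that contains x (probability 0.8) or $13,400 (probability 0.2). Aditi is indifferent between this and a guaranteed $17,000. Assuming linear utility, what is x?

0.8·x + 0.2·13400 = 17000
0.8·x = 17000 − 2680 = 14320
x = 14320 / 0.8 = 17900

x = $17,900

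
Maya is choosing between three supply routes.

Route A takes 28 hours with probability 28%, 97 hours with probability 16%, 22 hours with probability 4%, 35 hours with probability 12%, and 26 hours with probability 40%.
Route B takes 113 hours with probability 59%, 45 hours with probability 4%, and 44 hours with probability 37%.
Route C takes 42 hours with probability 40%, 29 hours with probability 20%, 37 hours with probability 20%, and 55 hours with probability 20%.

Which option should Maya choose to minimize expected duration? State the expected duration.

Route A = 0.28 × 28 + 0.16 × 97 + 0.04 × 22 + 0.12 × 35 + 0.4 × 26 = 7.84 + 15.52 + 0.88 + 4.2 + 10.4 = 38.84
Route B = 0.59 × 113 + 0.04 × 45 + 0.37 × 44 = 66.67 + 1.8 + 16.28 = 84.75
Route C = 0.4 × 42 + 0.2 × 29 + 0.2 × 37 + 0.2 × 55 = 16.8 + 5.8 + 7.4 + 11 = 41

Route A (38.84 hours)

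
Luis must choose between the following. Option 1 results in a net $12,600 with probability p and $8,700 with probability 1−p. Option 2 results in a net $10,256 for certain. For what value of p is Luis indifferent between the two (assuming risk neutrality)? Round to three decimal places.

p = 0.399

p·12600 + (1−p)·8700 = 10256
3900p + 8700 = 10256
p = (10256 − 8700) / 3900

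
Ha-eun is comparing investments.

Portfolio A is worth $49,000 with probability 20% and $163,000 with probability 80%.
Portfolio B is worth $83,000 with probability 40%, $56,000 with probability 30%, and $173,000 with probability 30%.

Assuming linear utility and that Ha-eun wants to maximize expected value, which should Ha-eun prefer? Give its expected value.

Portfolio A = 0.2 × 49000 + 0.8 × 163000 = 9800 + 130400 = 140200
Portfolio B = 0.4 × 83000 + 0.3 × 56000 + 0.3 × 173000 = 33200 + 16800 + 51900 = 101900

Portfolio A ($140,200)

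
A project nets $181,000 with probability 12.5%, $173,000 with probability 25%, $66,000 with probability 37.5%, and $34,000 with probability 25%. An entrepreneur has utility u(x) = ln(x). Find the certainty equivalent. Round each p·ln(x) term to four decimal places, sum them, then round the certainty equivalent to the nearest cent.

$80,708.57

E[u] = 0.125·ln(181000) + 0.25·ln(173000) + 0.375·ln(66000) + 0.25·ln(34000) = 1.5133 + 3.0153 + 4.1615 + 2.6085 = 11.2986
CE = e^11.2986 ≈ 80708.57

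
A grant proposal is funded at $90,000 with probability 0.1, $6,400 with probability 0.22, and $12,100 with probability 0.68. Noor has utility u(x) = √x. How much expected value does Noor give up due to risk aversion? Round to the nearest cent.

E[u] = 0.1·√90000 + 0.22·√6400 + 0.68·√12100 = 0.1·300 + 0.22·80 + 0.68·110 = 122.4
CE = (122.4)² = 14981.76
Risk premium = EV − CE = 18636 − 14981.76 = 3654.24

$3,654.24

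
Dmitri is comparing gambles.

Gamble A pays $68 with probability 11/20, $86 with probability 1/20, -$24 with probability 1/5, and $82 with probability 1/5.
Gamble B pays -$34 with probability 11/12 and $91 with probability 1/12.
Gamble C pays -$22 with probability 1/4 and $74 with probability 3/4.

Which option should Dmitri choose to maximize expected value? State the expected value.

Gamble A ($53.30)

Gamble A = 11/20 × 68 + 1/20 × 86 + 1/5 × (-24) + 1/5 × 82 = 37.4 + 4.3 − 4.8 + 16.4 = 53.3
Gamble B = 11/12 × (-34) + 1/12 × 91 = -31.1667 + 7.5833 = -23.5833
Gamble C = 1/4 × (-22) + 3/4 × 74 = -5.5 + 55.5 = 50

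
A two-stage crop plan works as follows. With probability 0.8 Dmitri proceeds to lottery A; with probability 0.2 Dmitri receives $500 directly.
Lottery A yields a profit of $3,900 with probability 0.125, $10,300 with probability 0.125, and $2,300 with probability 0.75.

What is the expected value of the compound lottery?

EV(A) = 0.125 × 3900 + 0.125 × 10300 + 0.75 × 2300 = 487.5 + 1287.5 + 1725 = 3500
Branch B: 500 (certain)
Overall = 0.8 × 3500 + 0.2 × 500 = 2800 + 100 = 2900

$2,900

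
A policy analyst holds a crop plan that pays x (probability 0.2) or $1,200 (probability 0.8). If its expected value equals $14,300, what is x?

x = $66,700

0.2·x + 0.8·1200 = 14300
0.2·x = 14300 − 960 = 13340
x = 13340 / 0.2 = 66700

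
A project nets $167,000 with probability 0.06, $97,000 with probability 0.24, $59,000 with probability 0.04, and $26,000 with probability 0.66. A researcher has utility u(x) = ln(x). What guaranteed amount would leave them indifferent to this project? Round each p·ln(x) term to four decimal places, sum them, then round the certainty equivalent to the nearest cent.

E[u] = 0.06·ln(167000) + 0.24·ln(97000) + 0.04·ln(59000) + 0.66·ln(26000) = 0.7215 + 2.7558 + 0.4394 + 6.7095 = 10.6262
CE = e^10.6262 ≈ 41200.27

$41,200.27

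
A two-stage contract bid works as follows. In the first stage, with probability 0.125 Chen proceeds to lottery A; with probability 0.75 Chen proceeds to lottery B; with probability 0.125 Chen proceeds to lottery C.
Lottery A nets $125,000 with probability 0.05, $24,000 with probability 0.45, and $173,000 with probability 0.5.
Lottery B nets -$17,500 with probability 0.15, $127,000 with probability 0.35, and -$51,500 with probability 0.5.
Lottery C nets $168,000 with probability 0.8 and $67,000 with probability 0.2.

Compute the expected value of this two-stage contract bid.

$43,475

EV(A) = 0.05 × 125000 + 0.45 × 24000 + 0.5 × 173000 = 6250 + 10800 + 86500 = 103550
EV(B) = 0.15 × (-17500) + 0.35 × 127000 + 0.5 × (-51500) = -2625 + 44450 − 25750 = 16075
EV(C) = 0.8 × 168000 + 0.2 × 67000 = 134400 + 13400 = 147800
Overall = 0.125 × 103550 + 0.75 × 16075 + 0.125 × 147800 = 12943.75 + 12056.25 + 18475 = 43475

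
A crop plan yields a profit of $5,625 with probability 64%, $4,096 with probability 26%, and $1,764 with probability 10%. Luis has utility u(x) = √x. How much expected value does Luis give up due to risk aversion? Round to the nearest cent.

$102.41

E[u] = 0.64·√5625 + 0.26·√4096 + 0.1·√1764 = 0.64·75 + 0.26·64 + 0.1·42 = 68.84
CE = (68.84)² = 4738.9456
Risk premium = EV − CE = 4841.36 − 4738.9456 = 102.4144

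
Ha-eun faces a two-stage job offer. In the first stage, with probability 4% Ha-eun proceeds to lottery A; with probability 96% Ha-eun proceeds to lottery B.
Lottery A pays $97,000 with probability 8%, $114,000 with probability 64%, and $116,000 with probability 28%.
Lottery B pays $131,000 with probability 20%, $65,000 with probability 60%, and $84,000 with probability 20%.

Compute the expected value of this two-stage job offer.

$83,248

EV(A) = 0.08 × 97000 + 0.64 × 114000 + 0.28 × 116000 = 7760 + 72960 + 32480 = 113200
EV(B) = 0.2 × 131000 + 0.6 × 65000 + 0.2 × 84000 = 26200 + 39000 + 16800 = 82000
Overall = 0.04 × 113200 + 0.96 × 82000 = 4528 + 78720 = 83248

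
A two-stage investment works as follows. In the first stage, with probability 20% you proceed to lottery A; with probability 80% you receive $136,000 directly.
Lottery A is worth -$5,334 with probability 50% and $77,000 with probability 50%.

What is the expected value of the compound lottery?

EV(A) = 0.5 × (-5334) + 0.5 × 77000 = -2667 + 38500 = 35833
Branch B: 136000 (certain)
Overall = 0.2 × 35833 + 0.8 × 136000 = 7166.6 + 108800 = 115966.6

$115,966.60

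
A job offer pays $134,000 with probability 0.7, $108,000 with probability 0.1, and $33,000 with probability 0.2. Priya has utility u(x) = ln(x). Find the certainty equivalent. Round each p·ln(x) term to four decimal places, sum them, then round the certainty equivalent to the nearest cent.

$99,091.60

E[u] = 0.7·ln(134000) + 0.1·ln(108000) + 0.2·ln(33000) = 8.2639 + 1.1590 + 2.0809 = 11.5038
CE = e^11.5038 ≈ 99091.60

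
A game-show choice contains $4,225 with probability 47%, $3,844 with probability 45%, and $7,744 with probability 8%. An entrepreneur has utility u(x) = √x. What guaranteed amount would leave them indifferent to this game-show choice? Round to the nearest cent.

$4,288.94

E[u] = 0.47·√4225 + 0.45·√3844 + 0.08·√7744 = 0.47·65 + 0.45·62 + 0.08·88 = 65.49
CE = (65.49)² = 4288.9401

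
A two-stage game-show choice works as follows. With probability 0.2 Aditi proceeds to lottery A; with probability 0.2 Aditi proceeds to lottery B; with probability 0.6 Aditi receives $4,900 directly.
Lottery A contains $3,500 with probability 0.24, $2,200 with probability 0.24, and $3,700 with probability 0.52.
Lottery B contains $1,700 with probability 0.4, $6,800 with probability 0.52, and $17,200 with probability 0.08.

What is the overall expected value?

EV(A) = 0.24 × 3500 + 0.24 × 2200 + 0.52 × 3700 = 840 + 528 + 1924 = 3292
EV(B) = 0.4 × 1700 + 0.52 × 6800 + 0.08 × 17200 = 680 + 3536 + 1376 = 5592
Branch C: 4900 (certain)
Overall = 0.2 × 3292 + 0.2 × 5592 + 0.6 × 4900 = 658.4 + 1118.4 + 2940 = 4716.8

$4,716.80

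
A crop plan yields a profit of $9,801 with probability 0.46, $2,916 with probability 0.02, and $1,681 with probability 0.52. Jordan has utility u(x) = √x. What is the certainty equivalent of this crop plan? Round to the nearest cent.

E[u] = 0.46·√9801 + 0.02·√2916 + 0.52·√1681 = 0.46·99 + 0.02·54 + 0.52·41 = 67.94
CE = (67.94)² = 4615.8436

$4,615.84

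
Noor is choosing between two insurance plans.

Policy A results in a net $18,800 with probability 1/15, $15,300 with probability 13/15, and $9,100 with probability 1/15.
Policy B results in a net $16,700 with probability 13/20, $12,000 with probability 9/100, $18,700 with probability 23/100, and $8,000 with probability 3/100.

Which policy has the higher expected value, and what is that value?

Policy B ($16,476)

Policy A = 1/15 × 18800 + 13/15 × 15300 + 1/15 × 9100 = 1253.3333 + 13260 + 606.6667 = 15120
Policy B = 13/20 × 16700 + 9/100 × 12000 + 23/100 × 18700 + 3/100 × 8000 = 10855 + 1080 + 4301 + 240 = 16476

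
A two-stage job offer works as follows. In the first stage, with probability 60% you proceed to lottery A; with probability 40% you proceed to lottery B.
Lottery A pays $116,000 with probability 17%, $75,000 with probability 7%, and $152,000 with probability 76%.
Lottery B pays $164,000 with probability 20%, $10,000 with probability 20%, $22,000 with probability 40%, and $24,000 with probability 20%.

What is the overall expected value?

$103,654

EV(A) = 0.17 × 116000 + 0.07 × 75000 + 0.76 × 152000 = 19720 + 5250 + 115520 = 140490
EV(B) = 0.2 × 164000 + 0.2 × 10000 + 0.4 × 22000 + 0.2 × 24000 = 32800 + 2000 + 8800 + 4800 = 48400
Overall = 0.6 × 140490 + 0.4 × 48400 = 84294 + 19360 = 103654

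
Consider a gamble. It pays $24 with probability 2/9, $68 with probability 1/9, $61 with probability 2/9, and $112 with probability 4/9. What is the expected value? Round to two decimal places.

EV = 2/9 × 24 + 1/9 × 68 + 2/9 × 61 + 4/9 × 112 = 5.3333 + 7.5556 + 13.5556 + 49.7778 = 76.2222

$76.22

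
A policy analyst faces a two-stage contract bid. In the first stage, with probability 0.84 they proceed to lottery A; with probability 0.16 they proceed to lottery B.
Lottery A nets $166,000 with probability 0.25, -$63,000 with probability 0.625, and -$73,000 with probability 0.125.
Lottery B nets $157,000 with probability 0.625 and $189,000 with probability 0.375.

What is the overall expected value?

$21,160

EV(A) = 0.25 × 166000 + 0.625 × (-63000) + 0.125 × (-73000) = 41500 − 39375 − 9125 = -7000
EV(B) = 0.625 × 157000 + 0.375 × 189000 = 98125 + 70875 = 169000
Overall = 0.84 × (-7000) + 0.16 × 169000 = -5880 + 27040 = 21160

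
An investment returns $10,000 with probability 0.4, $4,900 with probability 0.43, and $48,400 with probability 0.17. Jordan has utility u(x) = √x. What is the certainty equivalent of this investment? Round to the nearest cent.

E[u] = 0.4·√10000 + 0.43·√4900 + 0.17·√48400 = 0.4·100 + 0.43·70 + 0.17·220 = 107.5
CE = (107.5)² = 11556.25

$11,556.25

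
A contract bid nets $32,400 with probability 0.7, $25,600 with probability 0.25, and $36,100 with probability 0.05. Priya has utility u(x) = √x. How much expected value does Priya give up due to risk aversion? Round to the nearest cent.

$84.75

E[u] = 0.7·√32400 + 0.25·√25600 + 0.05·√36100 = 0.7·180 + 0.25·160 + 0.05·190 = 175.5
CE = (175.5)² = 30800.25
Risk premium = EV − CE = 30885 − 30800.25 = 84.75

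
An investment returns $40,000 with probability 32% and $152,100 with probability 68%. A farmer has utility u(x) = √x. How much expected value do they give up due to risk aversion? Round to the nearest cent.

E[u] = 0.32·√40000 + 0.68·√152100 = 0.32·200 + 0.68·390 = 329.2
CE = (329.2)² = 108372.64
Risk premium = EV − CE = 116228 − 108372.64 = 7855.36

$7,855.36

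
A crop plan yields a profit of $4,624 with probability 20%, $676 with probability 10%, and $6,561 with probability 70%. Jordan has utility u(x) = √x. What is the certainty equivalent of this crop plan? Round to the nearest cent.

E[u] = 0.2·√4624 + 0.1·√676 + 0.7·√6561 = 0.2·68 + 0.1·26 + 0.7·81 = 72.9
CE = (72.9)² = 5314.41

$5,314.41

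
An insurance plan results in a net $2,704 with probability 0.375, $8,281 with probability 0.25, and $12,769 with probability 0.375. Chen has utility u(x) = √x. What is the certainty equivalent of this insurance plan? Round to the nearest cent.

E[u] = 0.375·√2704 + 0.25·√8281 + 0.375·√12769 = 0.375·52 + 0.25·91 + 0.375·113 = 84.625
CE = (84.625)² = 7161.390625

$7,161.39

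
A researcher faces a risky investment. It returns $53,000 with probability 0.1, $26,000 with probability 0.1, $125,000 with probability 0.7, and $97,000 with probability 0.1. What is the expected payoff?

EV = 0.1 × 53000 + 0.1 × 26000 + 0.7 × 125000 + 0.1 × 97000 = 5300 + 2600 + 87500 + 9700 = 105100

$105,100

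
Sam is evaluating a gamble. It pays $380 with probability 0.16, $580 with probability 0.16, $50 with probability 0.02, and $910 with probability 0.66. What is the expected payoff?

$755.20

EV = 0.16 × 380 + 0.16 × 580 + 0.02 × 50 + 0.66 × 910 = 60.8 + 92.8 + 1 + 600.6 = 755.2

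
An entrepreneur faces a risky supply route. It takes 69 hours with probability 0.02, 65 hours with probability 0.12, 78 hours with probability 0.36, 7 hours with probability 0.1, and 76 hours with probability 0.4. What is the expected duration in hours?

EV = 0.02 × 69 + 0.12 × 65 + 0.36 × 78 + 0.1 × 7 + 0.4 × 76 = 1.38 + 7.8 + 28.08 + 0.7 + 30.4 = 68.36

68.36 hours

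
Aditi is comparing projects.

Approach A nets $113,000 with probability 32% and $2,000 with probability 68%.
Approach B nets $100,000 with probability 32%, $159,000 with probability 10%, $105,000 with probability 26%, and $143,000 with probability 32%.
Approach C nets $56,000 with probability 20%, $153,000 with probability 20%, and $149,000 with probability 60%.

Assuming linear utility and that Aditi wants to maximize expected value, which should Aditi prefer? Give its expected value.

Approach C ($131,200)

Approach A = 0.32 × 113000 + 0.68 × 2000 = 36160 + 1360 = 37520
Approach B = 0.32 × 100000 + 0.1 × 159000 + 0.26 × 105000 + 0.32 × 143000 = 32000 + 15900 + 27300 + 45760 = 120960
Approach C = 0.2 × 56000 + 0.2 × 153000 + 0.6 × 149000 = 11200 + 30600 + 89400 = 131200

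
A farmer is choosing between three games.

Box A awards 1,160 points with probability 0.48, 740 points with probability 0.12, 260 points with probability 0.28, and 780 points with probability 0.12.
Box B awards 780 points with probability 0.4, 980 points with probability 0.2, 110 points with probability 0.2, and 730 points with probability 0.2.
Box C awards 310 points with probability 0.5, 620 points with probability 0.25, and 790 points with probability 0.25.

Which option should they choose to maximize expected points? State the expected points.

Box A (812 points)

Box A = 0.48 × 1160 + 0.12 × 740 + 0.28 × 260 + 0.12 × 780 = 556.8 + 88.8 + 72.8 + 93.6 = 812
Box B = 0.4 × 780 + 0.2 × 980 + 0.2 × 110 + 0.2 × 730 = 312 + 196 + 22 + 146 = 676
Box C = 0.5 × 310 + 0.25 × 620 + 0.25 × 790 = 155 + 155 + 197.5 = 507.5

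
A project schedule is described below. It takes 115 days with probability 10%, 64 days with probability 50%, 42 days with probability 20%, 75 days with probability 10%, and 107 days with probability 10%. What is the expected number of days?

70.1 days

EV = 0.1 × 115 + 0.5 × 64 + 0.2 × 42 + 0.1 × 75 + 0.1 × 107 = 11.5 + 32 + 8.4 + 7.5 + 10.7 = 70.1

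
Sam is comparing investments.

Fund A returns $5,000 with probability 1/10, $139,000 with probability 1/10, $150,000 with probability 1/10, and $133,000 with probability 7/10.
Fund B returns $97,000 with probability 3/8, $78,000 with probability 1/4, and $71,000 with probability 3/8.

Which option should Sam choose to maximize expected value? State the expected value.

Fund A ($122,500)

Fund A = 1/10 × 5000 + 1/10 × 139000 + 1/10 × 150000 + 7/10 × 133000 = 500 + 13900 + 15000 + 93100 = 122500
Fund B = 3/8 × 97000 + 1/4 × 78000 + 3/8 × 71000 = 36375 + 19500 + 26625 = 82500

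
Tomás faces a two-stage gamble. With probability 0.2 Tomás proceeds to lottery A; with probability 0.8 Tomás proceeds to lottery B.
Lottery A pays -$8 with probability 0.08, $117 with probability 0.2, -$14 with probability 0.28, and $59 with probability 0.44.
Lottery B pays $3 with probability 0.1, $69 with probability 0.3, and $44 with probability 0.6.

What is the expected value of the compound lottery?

EV(A) = 0.08 × (-8) + 0.2 × 117 + 0.28 × (-14) + 0.44 × 59 = -0.64 + 23.4 − 3.92 + 25.96 = 44.8
EV(B) = 0.1 × 3 + 0.3 × 69 + 0.6 × 44 = 0.3 + 20.7 + 26.4 = 47.4
Overall = 0.2 × 44.8 + 0.8 × 47.4 = 8.96 + 37.92 = 46.88

$46.88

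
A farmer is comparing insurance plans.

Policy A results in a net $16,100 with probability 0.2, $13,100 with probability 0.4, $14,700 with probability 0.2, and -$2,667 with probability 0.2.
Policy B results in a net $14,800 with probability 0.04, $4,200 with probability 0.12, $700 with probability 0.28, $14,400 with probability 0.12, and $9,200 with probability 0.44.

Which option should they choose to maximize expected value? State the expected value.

Policy A = 0.2 × 16100 + 0.4 × 13100 + 0.2 × 14700 + 0.2 × (-2667) = 3220 + 5240 + 2940 − 533.4 = 10866.6
Policy B = 0.04 × 14800 + 0.12 × 4200 + 0.28 × 700 + 0.12 × 14400 + 0.44 × 9200 = 592 + 504 + 196 + 1728 + 4048 = 7068

Policy A ($10,866.60)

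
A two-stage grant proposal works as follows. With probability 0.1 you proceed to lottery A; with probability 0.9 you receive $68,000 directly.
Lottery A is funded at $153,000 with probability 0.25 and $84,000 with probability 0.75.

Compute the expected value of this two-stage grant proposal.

EV(A) = 0.25 × 153000 + 0.75 × 84000 = 38250 + 63000 = 101250
Branch B: 68000 (certain)
Overall = 0.1 × 101250 + 0.9 × 68000 = 10125 + 61200 = 71325

$71,325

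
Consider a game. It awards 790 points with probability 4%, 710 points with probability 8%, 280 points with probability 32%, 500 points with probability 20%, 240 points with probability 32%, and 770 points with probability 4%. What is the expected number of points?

385.6 points

EV = 0.04 × 790 + 0.08 × 710 + 0.32 × 280 + 0.2 × 500 + 0.32 × 240 + 0.04 × 770 = 31.6 + 56.8 + 89.6 + 100 + 76.8 + 30.8 = 385.6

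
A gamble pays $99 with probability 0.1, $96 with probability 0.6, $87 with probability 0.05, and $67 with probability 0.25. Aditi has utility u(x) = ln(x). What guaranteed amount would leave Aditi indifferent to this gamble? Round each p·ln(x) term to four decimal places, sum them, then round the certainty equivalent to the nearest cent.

$87.58

E[u] = 0.1·ln(99) + 0.6·ln(96) + 0.05·ln(87) + 0.25·ln(67) = 0.4595 + 2.7386 + 0.2233 + 1.0512 = 4.4726
CE = e^4.4726 ≈ 87.58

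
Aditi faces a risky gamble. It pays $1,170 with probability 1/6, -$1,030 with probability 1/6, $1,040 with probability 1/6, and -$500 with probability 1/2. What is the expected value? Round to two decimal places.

EV = 1/6 × 1170 + 1/6 × (-1030) + 1/6 × 1040 + 1/2 × (-500) = 195 − 171.6667 + 173.3333 − 250 = -53.3333

-$53.33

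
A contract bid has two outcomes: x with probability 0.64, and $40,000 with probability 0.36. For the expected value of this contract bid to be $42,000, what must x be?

0.64·x + 0.36·40000 = 42000
0.64·x = 42000 − 14400 = 27600
x = 27600 / 0.64 = 43125

x = $43,125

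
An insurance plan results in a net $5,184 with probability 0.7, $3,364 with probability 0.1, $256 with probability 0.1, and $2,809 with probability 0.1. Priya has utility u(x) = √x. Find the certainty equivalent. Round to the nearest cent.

E[u] = 0.7·√5184 + 0.1·√3364 + 0.1·√256 + 0.1·√2809 = 0.7·72 + 0.1·58 + 0.1·16 + 0.1·53 = 63.1
CE = (63.1)² = 3981.61

$3,981.61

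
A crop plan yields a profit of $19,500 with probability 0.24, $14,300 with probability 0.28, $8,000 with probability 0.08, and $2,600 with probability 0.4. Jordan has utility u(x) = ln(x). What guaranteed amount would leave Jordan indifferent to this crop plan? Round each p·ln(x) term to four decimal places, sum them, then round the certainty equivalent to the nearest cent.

$7,436.09

E[u] = 0.24·ln(19500) + 0.28·ln(14300) + 0.08·ln(8000) + 0.4·ln(2600) = 2.3708 + 2.6790 + 0.7190 + 3.1453 = 8.9141
CE = e^8.9141 ≈ 7436.09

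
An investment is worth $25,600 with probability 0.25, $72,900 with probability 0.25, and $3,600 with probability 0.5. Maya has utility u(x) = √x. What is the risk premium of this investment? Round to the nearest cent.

E[u] = 0.25·√25600 + 0.25·√72900 + 0.5·√3600 = 0.25·160 + 0.25·270 + 0.5·60 = 137.5
CE = (137.5)² = 18906.25
Risk premium = EV − CE = 26425 − 18906.25 = 7518.75

$7,518.75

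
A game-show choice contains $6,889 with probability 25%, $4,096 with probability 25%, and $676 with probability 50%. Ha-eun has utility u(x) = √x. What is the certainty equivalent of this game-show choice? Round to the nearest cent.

$2,475.06

E[u] = 0.25·√6889 + 0.25·√4096 + 0.5·√676 = 0.25·83 + 0.25·64 + 0.5·26 = 49.75
CE = (49.75)² = 2475.0625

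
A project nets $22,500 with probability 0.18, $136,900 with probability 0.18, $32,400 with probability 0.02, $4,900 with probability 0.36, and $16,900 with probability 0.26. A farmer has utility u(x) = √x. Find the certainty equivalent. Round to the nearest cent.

E[u] = 0.18·√22500 + 0.18·√136900 + 0.02·√32400 + 0.36·√4900 + 0.26·√16900 = 0.18·150 + 0.18·370 + 0.02·180 + 0.36·70 + 0.26·130 = 156.2
CE = (156.2)² = 24398.44

$24,398.44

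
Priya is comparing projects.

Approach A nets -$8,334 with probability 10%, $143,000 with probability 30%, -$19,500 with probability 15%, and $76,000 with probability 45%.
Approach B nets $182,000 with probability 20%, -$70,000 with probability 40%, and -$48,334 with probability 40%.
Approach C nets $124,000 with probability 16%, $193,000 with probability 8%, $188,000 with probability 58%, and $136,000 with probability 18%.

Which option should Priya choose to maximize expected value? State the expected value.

Approach A = 0.1 × (-8334) + 0.3 × 143000 + 0.15 × (-19500) + 0.45 × 76000 = -833.4 + 42900 − 2925 + 34200 = 73341.6
Approach B = 0.2 × 182000 + 0.4 × (-70000) + 0.4 × (-48334) = 36400 − 28000 − 19333.6 = -10933.6
Approach C = 0.16 × 124000 + 0.08 × 193000 + 0.58 × 188000 + 0.18 × 136000 = 19840 + 15440 + 109040 + 24480 = 168800

Approach C ($168,800)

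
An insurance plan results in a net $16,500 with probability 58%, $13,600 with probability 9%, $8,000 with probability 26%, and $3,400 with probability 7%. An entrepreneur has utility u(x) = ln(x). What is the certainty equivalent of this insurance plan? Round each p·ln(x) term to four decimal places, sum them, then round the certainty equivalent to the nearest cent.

$12,026.89

E[u] = 0.58·ln(16500) + 0.09·ln(13600) + 0.26·ln(8000) + 0.07·ln(3400) = 5.6324 + 0.8566 + 2.3367 + 0.5692 = 9.3949
CE = e^9.3949 ≈ 12026.89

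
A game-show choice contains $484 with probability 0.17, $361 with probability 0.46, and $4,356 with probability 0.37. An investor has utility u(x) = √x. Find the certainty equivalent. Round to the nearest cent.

$1,361.61

E[u] = 0.17·√484 + 0.46·√361 + 0.37·√4356 = 0.17·22 + 0.46·19 + 0.37·66 = 36.9
CE = (36.9)² = 1361.61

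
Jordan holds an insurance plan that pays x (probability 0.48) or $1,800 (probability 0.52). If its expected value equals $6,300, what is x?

x = $11,175

0.48·x + 0.52·1800 = 6300
0.48·x = 6300 − 936 = 5364
x = 5364 / 0.48 = 11175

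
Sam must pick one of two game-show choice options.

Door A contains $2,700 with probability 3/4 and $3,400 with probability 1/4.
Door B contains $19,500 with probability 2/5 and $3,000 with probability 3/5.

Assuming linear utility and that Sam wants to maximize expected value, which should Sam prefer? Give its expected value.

Door A = 3/4 × 2700 + 1/4 × 3400 = 2025 + 850 = 2875
Door B = 2/5 × 19500 + 3/5 × 3000 = 7800 + 1800 = 9600

Door B ($9,600)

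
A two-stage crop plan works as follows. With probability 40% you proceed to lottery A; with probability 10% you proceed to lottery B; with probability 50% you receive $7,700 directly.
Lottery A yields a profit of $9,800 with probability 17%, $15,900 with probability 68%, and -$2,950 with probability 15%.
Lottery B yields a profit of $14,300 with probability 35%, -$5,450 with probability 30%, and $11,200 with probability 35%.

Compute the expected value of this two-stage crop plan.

EV(A) = 0.17 × 9800 + 0.68 × 15900 + 0.15 × (-2950) = 1666 + 10812 − 442.5 = 12035.5
EV(B) = 0.35 × 14300 + 0.3 × (-5450) + 0.35 × 11200 = 5005 − 1635 + 3920 = 7290
Branch C: 7700 (certain)
Overall = 0.4 × 12035.5 + 0.1 × 7290 + 0.5 × 7700 = 4814.2 + 729 + 3850 = 9393.2

$9,393.20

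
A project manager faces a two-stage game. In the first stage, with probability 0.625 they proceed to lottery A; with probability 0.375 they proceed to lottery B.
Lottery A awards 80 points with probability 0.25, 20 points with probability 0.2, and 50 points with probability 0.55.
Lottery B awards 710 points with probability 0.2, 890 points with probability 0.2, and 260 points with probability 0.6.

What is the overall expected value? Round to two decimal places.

210.69 points

EV(A) = 0.25 × 80 + 0.2 × 20 + 0.55 × 50 = 20 + 4 + 27.5 = 51.5
EV(B) = 0.2 × 710 + 0.2 × 890 + 0.6 × 260 = 142 + 178 + 156 = 476
Overall = 0.625 × 51.5 + 0.375 × 476 = 32.1875 + 178.5 = 210.6875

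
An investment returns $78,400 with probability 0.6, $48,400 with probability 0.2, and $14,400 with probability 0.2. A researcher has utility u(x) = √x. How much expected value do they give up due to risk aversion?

E[u] = 0.6·√78400 + 0.2·√48400 + 0.2·√14400 = 0.6·280 + 0.2·220 + 0.2·120 = 236
CE = (236)² = 55696
Risk premium = EV − CE = 59600 − 55696 = 3904

$3,904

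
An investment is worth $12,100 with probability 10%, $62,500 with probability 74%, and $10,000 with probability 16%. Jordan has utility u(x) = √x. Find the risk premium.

E[u] = 0.1·√12100 + 0.74·√62500 + 0.16·√10000 = 0.1·110 + 0.74·250 + 0.16·100 = 212
CE = (212)² = 44944
Risk premium = EV − CE = 49060 − 44944 = 4116

$4,116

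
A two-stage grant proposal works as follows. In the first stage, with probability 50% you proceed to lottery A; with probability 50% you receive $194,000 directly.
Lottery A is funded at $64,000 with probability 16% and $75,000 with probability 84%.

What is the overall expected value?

$133,620

EV(A) = 0.16 × 64000 + 0.84 × 75000 = 10240 + 63000 = 73240
Branch B: 194000 (certain)
Overall = 0.5 × 73240 + 0.5 × 194000 = 36620 + 97000 = 133620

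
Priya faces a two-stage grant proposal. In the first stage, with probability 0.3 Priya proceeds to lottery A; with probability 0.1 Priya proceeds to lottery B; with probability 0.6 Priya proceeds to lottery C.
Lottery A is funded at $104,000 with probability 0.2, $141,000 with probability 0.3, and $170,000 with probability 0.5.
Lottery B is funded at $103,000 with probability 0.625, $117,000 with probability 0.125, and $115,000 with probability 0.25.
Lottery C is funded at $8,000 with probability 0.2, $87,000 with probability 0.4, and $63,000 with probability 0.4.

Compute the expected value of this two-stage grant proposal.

EV(A) = 0.2 × 104000 + 0.3 × 141000 + 0.5 × 170000 = 20800 + 42300 + 85000 = 148100
EV(B) = 0.625 × 103000 + 0.125 × 117000 + 0.25 × 115000 = 64375 + 14625 + 28750 = 107750
EV(C) = 0.2 × 8000 + 0.4 × 87000 + 0.4 × 63000 = 1600 + 34800 + 25200 = 61600
Overall = 0.3 × 148100 + 0.1 × 107750 + 0.6 × 61600 = 44430 + 10775 + 36960 = 92165

$92,165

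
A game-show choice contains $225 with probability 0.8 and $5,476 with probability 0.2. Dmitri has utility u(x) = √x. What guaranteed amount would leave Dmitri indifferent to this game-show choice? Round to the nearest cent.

E[u] = 0.8·√225 + 0.2·√5476 = 0.8·15 + 0.2·74 = 26.8
CE = (26.8)² = 718.24

$718.24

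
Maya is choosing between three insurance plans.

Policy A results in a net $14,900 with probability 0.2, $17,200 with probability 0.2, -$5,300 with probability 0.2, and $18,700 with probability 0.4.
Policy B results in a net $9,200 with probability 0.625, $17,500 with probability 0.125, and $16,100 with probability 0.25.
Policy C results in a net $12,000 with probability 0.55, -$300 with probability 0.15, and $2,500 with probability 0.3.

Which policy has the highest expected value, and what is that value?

Policy A = 0.2 × 14900 + 0.2 × 17200 + 0.2 × (-5300) + 0.4 × 18700 = 2980 + 3440 − 1060 + 7480 = 12840
Policy B = 0.625 × 9200 + 0.125 × 17500 + 0.25 × 16100 = 5750 + 2187.5 + 4025 = 11962.5
Policy C = 0.55 × 12000 + 0.15 × (-300) + 0.3 × 2500 = 6600 − 45 + 750 = 7305

Policy A ($12,840)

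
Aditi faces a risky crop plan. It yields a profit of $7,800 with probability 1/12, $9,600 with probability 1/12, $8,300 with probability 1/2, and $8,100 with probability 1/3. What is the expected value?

$8,300

EV = 1/12 × 7800 + 1/12 × 9600 + 1/2 × 8300 + 1/3 × 8100 = 650 + 800 + 4150 + 2700 = 8300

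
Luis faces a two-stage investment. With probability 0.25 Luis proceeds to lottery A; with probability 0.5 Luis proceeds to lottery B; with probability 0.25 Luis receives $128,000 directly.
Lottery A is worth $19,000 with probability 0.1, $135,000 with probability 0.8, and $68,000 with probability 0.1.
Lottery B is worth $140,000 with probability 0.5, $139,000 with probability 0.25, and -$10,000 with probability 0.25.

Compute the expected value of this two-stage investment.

$112,300

EV(A) = 0.1 × 19000 + 0.8 × 135000 + 0.1 × 68000 = 1900 + 108000 + 6800 = 116700
EV(B) = 0.5 × 140000 + 0.25 × 139000 + 0.25 × (-10000) = 70000 + 34750 − 2500 = 102250
Branch C: 128000 (certain)
Overall = 0.25 × 116700 + 0.5 × 102250 + 0.25 × 128000 = 29175 + 51125 + 32000 = 112300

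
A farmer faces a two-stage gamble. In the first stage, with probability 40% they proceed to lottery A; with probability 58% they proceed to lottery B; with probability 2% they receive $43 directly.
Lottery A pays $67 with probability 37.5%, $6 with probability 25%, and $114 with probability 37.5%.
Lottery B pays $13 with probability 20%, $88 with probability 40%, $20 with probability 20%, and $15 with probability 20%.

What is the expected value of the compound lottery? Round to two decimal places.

$54.59

EV(A) = 0.375 × 67 + 0.25 × 6 + 0.375 × 114 = 25.125 + 1.5 + 42.75 = 69.375
EV(B) = 0.2 × 13 + 0.4 × 88 + 0.2 × 20 + 0.2 × 15 = 2.6 + 35.2 + 4 + 3 = 44.8
Branch C: 43 (certain)
Overall = 0.4 × 69.375 + 0.58 × 44.8 + 0.02 × 43 = 27.75 + 25.984 + 0.86 = 54.594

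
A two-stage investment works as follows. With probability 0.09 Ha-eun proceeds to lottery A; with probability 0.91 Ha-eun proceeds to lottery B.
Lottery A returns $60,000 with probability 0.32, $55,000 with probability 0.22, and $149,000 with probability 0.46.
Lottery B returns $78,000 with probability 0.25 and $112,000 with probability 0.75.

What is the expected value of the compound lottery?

$103,170.60

EV(A) = 0.32 × 60000 + 0.22 × 55000 + 0.46 × 149000 = 19200 + 12100 + 68540 = 99840
EV(B) = 0.25 × 78000 + 0.75 × 112000 = 19500 + 84000 = 103500
Overall = 0.09 × 99840 + 0.91 × 103500 = 8985.6 + 94185 = 103170.6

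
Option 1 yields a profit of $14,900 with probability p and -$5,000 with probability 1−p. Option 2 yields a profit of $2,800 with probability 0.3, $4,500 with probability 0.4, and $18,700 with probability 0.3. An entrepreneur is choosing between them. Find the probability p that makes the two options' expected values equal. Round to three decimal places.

EV(Option 2) = 0.3 × 2800 + 0.4 × 4500 + 0.3 × 18700 = 840 + 1800 + 5610 = 8250
p·14900 + (1−p)·(-5000) = 8250
19900p − 5000 = 8250
p = (8250 + 5000) / 19900

p = 0.666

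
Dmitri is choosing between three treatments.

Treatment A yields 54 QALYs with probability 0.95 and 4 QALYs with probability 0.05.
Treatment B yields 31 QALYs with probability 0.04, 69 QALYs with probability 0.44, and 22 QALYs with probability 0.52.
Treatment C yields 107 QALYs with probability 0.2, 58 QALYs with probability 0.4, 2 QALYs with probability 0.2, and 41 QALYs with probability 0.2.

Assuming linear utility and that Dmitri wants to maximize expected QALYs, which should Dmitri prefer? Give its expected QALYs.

Treatment C (53.2 QALYs)

Treatment A = 0.95 × 54 + 0.05 × 4 = 51.3 + 0.2 = 51.5
Treatment B = 0.04 × 31 + 0.44 × 69 + 0.52 × 22 = 1.24 + 30.36 + 11.44 = 43.04
Treatment C = 0.2 × 107 + 0.4 × 58 + 0.2 × 2 + 0.2 × 41 = 21.4 + 23.2 + 0.4 + 8.2 = 53.2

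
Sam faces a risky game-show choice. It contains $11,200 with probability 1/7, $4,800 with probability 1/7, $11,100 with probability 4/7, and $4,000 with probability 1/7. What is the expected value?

EV = 1/7 × 11200 + 1/7 × 4800 + 4/7 × 11100 + 1/7 × 4000 = 1600 + 685.7143 + 6342.8571 + 571.4286 = 9200

$9,200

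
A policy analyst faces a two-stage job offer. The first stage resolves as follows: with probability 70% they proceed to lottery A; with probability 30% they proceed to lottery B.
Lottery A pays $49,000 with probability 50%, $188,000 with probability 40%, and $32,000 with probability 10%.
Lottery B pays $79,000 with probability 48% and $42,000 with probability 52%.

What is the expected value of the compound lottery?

EV(A) = 0.5 × 49000 + 0.4 × 188000 + 0.1 × 32000 = 24500 + 75200 + 3200 = 102900
EV(B) = 0.48 × 79000 + 0.52 × 42000 = 37920 + 21840 = 59760
Overall = 0.7 × 102900 + 0.3 × 59760 = 72030 + 17928 = 89958

$89,958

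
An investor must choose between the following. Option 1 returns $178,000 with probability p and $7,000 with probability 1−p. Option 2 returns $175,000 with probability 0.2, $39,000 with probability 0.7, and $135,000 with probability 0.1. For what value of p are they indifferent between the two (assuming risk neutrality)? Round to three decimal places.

p = 0.402

EV(Option 2) = 0.2 × 175000 + 0.7 × 39000 + 0.1 × 135000 = 35000 + 27300 + 13500 = 75800
p·178000 + (1−p)·7000 = 75800
171000p + 7000 = 75800
p = (75800 − 7000) / 171000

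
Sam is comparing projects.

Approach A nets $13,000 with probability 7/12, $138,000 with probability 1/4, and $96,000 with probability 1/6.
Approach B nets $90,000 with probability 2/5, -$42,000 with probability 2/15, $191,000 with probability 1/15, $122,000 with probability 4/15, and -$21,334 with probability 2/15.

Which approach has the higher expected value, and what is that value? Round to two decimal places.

Approach A = 7/12 × 13000 + 1/4 × 138000 + 1/6 × 96000 = 7583.3333 + 34500 + 16000 = 58083.3333
Approach B = 2/5 × 90000 + 2/15 × (-42000) + 1/15 × 191000 + 4/15 × 122000 + 2/15 × (-21334) = 36000 − 5600 + 12733.3333 + 32533.3333 − 2844.5333 = 72822.1333

Approach B ($72,822.13)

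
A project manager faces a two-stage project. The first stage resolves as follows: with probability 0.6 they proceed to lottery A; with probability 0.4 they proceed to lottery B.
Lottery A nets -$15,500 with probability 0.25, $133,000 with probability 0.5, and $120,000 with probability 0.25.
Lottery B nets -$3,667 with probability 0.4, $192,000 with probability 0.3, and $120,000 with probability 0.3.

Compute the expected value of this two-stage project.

$92,428.28

EV(A) = 0.25 × (-15500) + 0.5 × 133000 + 0.25 × 120000 = -3875 + 66500 + 30000 = 92625
EV(B) = 0.4 × (-3667) + 0.3 × 192000 + 0.3 × 120000 = -1466.8 + 57600 + 36000 = 92133.2
Overall = 0.6 × 92625 + 0.4 × 92133.2 = 55575 + 36853.28 = 92428.28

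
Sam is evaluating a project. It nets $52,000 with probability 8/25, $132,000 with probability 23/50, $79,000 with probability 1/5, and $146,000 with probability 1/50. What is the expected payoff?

EV = 8/25 × 52000 + 23/50 × 132000 + 1/5 × 79000 + 1/50 × 146000 = 16640 + 60720 + 15800 + 2920 = 96080

$96,080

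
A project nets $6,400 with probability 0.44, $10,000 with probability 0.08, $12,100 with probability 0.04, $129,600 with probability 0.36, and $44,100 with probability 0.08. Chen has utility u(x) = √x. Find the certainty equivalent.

E[u] = 0.44·√6400 + 0.08·√10000 + 0.04·√12100 + 0.36·√129600 + 0.08·√44100 = 0.44·80 + 0.08·100 + 0.04·110 + 0.36·360 + 0.08·210 = 194
CE = (194)² = 37636

$37,636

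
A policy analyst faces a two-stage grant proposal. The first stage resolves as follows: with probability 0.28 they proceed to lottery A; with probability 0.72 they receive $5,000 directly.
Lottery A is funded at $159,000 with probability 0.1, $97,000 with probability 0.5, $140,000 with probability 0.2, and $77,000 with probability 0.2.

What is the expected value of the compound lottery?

EV(A) = 0.1 × 159000 + 0.5 × 97000 + 0.2 × 140000 + 0.2 × 77000 = 15900 + 48500 + 28000 + 15400 = 107800
Branch B: 5000 (certain)
Overall = 0.28 × 107800 + 0.72 × 5000 = 30184 + 3600 = 33784

$33,784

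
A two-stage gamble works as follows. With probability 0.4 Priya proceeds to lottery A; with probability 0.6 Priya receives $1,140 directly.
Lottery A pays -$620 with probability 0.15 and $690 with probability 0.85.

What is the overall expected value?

$881.40

EV(A) = 0.15 × (-620) + 0.85 × 690 = -93 + 586.5 = 493.5
Branch B: 1140 (certain)
Overall = 0.4 × 493.5 + 0.6 × 1140 = 197.4 + 684 = 881.4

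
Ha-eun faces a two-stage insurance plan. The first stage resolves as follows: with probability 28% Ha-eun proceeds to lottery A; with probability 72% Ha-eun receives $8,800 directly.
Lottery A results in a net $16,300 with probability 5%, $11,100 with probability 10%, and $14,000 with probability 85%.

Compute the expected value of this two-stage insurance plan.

EV(A) = 0.05 × 16300 + 0.1 × 11100 + 0.85 × 14000 = 815 + 1110 + 11900 = 13825
Branch B: 8800 (certain)
Overall = 0.28 × 13825 + 0.72 × 8800 = 3871 + 6336 = 10207

$10,207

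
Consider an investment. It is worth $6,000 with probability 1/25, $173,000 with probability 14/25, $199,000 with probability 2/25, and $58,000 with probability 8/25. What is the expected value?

$131,600

EV = 1/25 × 6000 + 14/25 × 173000 + 2/25 × 199000 + 8/25 × 58000 = 240 + 96880 + 15920 + 18560 = 131600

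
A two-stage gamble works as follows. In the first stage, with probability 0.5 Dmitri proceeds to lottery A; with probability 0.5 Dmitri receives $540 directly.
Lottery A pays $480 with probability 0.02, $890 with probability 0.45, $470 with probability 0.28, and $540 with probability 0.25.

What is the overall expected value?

EV(A) = 0.02 × 480 + 0.45 × 890 + 0.28 × 470 + 0.25 × 540 = 9.6 + 400.5 + 131.6 + 135 = 676.7
Branch B: 540 (certain)
Overall = 0.5 × 676.7 + 0.5 × 540 = 338.35 + 270 = 608.35

$608.35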